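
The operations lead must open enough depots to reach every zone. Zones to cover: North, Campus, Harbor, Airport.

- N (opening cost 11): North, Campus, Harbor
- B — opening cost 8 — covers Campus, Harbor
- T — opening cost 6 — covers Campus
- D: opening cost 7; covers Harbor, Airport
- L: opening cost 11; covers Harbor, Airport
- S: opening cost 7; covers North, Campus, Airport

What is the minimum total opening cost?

Choose D and S: together they cover North, Campus, Harbor, Airport — every zone.
Total opening cost: 7 + 7 = 14.
No cover costs less than 14.

14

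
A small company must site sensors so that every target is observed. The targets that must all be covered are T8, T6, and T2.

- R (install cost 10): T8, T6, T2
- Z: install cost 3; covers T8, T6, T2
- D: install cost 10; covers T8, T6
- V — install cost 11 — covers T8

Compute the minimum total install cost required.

Z alone covers T8, T6, T2 — every target.
Total install cost: 3.
No cover costs less than 3.

3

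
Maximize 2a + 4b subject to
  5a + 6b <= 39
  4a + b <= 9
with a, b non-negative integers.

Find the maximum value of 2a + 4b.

Relaxing integrality, the LP optimum is 26.00 at (a,b) = (0, 6.5), which is not an integer point.
(a,b)=(0,6): 5·0+6·6=36≤39, 4·0+1·6=6≤9, objective 24.
(a,b)=(1,5): 5·1+6·5=35≤39, 4·1+1·5=9≤9, objective 22.
(a,b)=(0,5): 5·0+6·5=30≤39, 4·0+1·5=5≤9, objective 20.
Maximum is 24 at (a,b)=(0,6).

24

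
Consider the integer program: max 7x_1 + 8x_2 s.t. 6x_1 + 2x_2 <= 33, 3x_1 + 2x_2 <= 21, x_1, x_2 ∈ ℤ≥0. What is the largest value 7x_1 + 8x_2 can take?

80

Relaxing integrality, the LP optimum is 84.00 at (x_1,x_2) = (0, 10.5), which is not an integer point.
(x_1,x_2)=(0,10) is feasible, giving 80.
(x_1,x_2)=(1,9) is feasible, giving 79.
(x_1,x_2)=(0,9) is feasible, giving 72.
No feasible integer point exceeds 80.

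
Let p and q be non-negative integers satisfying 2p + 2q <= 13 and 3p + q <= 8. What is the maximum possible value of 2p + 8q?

(p,q)=(0,6): 2·0+2·6=12≤13, 3·0+1·6=6≤8, objective 48.
(p,q)=(1,5): 2·1+2·5=12≤13, 3·1+1·5=8≤8, objective 42.
(p,q)=(0,5): 2·0+2·5=10≤13, 3·0+1·5=5≤8, objective 40.
Maximum is 48 at (p,q)=(0,6).

48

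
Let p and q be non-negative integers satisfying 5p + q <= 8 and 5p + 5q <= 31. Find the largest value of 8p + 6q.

36

Relaxing integrality, the LP optimum is 38.10 at (p,q) = (0.45, 5.75), which is not an integer point.
(p,q)=(0,6): 5·0+1·6=6≤8, 5·0+5·6=30≤31, objective 36.
(p,q)=(0,5): 5·0+1·5=5≤8, 5·0+5·5=25≤31, objective 30.
The best lattice point is (0,6), giving 36.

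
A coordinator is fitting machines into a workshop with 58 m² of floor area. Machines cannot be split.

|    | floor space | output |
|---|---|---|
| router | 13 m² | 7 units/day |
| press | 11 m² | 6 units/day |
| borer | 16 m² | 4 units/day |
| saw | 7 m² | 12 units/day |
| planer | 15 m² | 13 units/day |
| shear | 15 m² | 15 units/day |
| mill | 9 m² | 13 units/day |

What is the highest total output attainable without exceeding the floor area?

59

press + saw + planer + shear + mill: floor space 11 + 7 + 15 + 15 + 9 = 57 ≤ 58, output 6 + 12 + 13 + 15 + 13 = 59.
saw + planer + shear + mill: floor space 7 + 15 + 15 + 9 = 46 ≤ 58, output 12 + 13 + 15 + 13 = 53.
router + press + saw + shear + mill: floor space 13 + 11 + 7 + 15 + 9 = 55 ≤ 58, output 7 + 6 + 12 + 15 + 13 = 53.
Best is press, saw, planer, shear, and mill with total output 59.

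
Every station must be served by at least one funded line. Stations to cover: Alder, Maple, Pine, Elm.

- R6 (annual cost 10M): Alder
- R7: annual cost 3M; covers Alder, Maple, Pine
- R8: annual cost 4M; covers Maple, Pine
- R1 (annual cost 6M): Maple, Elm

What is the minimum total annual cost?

This is an integer covering problem.
Choose R7 and R1: together they cover Alder, Maple, Pine, Elm — every station.
Total annual cost: 3 + 6 = 9.
No cover costs less than 9.

9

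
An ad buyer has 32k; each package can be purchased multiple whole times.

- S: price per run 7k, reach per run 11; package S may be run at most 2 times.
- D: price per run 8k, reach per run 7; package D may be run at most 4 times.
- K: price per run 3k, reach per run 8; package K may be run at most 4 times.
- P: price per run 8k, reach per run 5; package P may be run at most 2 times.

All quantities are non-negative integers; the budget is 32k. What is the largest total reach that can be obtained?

54

Take 2×S and 4×K: price 26 ≤ 32, reach 2·11 + 4·8 = 54.
K has the best ratio (8/3) and is taken to its limit of 4; remaining capacity is filled optimally with the others.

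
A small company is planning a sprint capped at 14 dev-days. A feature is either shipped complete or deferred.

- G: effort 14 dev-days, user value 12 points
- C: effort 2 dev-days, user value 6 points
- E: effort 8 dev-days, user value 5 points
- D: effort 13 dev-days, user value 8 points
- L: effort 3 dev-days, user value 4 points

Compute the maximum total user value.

Allowing fractional choices, the relaxed optimum would be about 17.7, but features are indivisible.
G: effort 14 ≤ 14, user value 12.
C + E + L: effort 2 + 8 + 3 = 13 ≤ 14, user value 6 + 5 + 4 = 15.
Best is C, E, and L with total user value 15.

15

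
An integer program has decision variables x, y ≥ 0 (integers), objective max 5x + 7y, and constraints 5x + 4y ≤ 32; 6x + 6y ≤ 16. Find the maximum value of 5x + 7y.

(x,y)=(0,2) is feasible, giving 14.
(x,y)=(1,1) is feasible, giving 12.
(x,y)=(0,1) is feasible, giving 7.
Maximum is 14 at (x,y)=(0,2).

14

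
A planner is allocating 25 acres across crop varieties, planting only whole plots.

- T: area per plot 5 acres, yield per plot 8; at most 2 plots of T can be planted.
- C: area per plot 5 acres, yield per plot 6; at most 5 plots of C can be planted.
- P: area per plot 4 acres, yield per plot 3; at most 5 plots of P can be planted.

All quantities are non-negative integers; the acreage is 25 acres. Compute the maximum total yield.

Take 2×T and 3×C: area 25 ≤ 25, yield 2·8 + 3·6 = 34.
T has the best ratio (8/5) and is taken to its limit of 2; remaining capacity is filled optimally with the others.

34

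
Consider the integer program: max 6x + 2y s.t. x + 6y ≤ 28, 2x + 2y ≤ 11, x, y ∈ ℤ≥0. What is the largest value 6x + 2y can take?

(x,y)=(5,0): 1·5+6·0=5≤28, 2·5+2·0=10≤11, objective 30.
(x,y)=(4,1): 1·4+6·1=10≤28, 2·4+2·1=10≤11, objective 26.
(x,y)=(4,0): 1·4+6·0=4≤28, 2·4+2·0=8≤11, objective 24.
The best lattice point is (5,0), giving 30.

30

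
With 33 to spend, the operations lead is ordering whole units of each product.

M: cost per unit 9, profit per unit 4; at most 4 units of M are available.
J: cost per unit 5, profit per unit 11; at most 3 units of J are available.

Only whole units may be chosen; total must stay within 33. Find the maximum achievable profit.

2×M and 3×J: cost 33 ≤ 33, profit 2·4 + 3·11 = 41.
1×M and 3×J: cost 24 ≤ 33, profit 1·4 + 3·11 = 37.
Best is 41.

41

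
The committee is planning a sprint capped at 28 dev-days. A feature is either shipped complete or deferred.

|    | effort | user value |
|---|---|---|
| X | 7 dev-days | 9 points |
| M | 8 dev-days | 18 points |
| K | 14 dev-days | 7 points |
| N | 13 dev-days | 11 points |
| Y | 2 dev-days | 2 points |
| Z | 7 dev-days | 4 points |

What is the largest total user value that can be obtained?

38

X + M + Y + Z: effort 7 + 8 + 2 + 7 = 24 ≤ 28, user value 9 + 18 + 2 + 4 = 33.
M + N + Z: effort 8 + 13 + 7 = 28 ≤ 28, user value 18 + 11 + 4 = 33.
X + M + N: effort 7 + 8 + 13 = 28 ≤ 28, user value 9 + 18 + 11 = 38.
Best is X, M, and N with total user value 38.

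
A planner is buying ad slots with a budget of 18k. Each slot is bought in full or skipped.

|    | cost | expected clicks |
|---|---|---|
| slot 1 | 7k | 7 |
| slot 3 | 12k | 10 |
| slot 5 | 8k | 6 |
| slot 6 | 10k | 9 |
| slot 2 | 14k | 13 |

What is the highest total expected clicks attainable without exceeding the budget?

Take slot 1 and slot 6: cost 7 + 10 = 17 ≤ 18, expected clicks 7 + 9 = 16.
No other feasible combination does better.

16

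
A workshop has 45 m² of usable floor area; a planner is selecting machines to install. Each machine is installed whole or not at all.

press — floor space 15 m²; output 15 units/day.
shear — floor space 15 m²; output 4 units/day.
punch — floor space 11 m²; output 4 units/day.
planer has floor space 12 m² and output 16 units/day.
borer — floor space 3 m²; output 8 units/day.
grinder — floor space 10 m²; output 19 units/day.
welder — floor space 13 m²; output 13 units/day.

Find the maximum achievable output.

Take press, planer, borer, and grinder: floor space 15 + 12 + 3 + 10 = 40 ≤ 45, output 15 + 16 + 8 + 19 = 58.
No other feasible combination does better.

58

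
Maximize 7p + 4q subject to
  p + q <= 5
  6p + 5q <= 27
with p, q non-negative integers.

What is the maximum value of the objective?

(p,q)=(4,0): 1·4+1·0=4≤5, 6·4+5·0=24≤27, objective 28.
(p,q)=(3,1): 1·3+1·1=4≤5, 6·3+5·1=23≤27, objective 25.
Maximum is 28 at (p,q)=(4,0).

28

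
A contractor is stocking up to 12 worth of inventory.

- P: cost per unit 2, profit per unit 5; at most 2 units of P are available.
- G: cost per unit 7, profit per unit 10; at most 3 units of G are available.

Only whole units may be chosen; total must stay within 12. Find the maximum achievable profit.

This is a bounded integer knapsack.
P has the best ratio (5/2); taking only P gives at most 2×5 = 10 (stopped by the supply cap of 2).
Mixing does better — 2×P and 1×G: cost 11 ≤ 12, profit 2·5 + 1·10 = 20.

20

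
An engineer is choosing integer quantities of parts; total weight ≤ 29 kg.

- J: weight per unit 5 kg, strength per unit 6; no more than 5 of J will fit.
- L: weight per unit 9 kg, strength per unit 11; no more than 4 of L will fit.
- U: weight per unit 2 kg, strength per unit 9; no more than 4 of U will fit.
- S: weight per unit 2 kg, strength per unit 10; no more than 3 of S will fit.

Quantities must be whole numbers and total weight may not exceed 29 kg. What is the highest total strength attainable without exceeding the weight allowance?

84

This is a bounded integer knapsack.
S has the best ratio (10/2); taking only S gives at most 3×10 = 30 (stopped by the supply cap of 3).
Mixing does better — 3×J, 4×U, and 3×S: weight 29 ≤ 29, strength 3·6 + 4·9 + 3·10 = 84.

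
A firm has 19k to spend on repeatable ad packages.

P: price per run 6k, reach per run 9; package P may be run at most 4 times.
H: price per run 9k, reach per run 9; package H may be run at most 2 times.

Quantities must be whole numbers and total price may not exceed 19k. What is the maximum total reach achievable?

27

P has the best ratio (9/6); taking only P gives at most 3×9 = 27 (stopped by the price limit).
Optimal: 3×P: price 18 ≤ 19, reach 3·9 = 27.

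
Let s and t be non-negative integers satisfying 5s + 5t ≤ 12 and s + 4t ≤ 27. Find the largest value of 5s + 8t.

Relaxing integrality, the LP optimum is 19.20 at (s,t) = (0, 2.4), which is not an integer point.
(s,t)=(0,2): 5·0+5·2=10≤12, 1·0+4·2=8≤27, objective 16.
(s,t)=(1,1): 5·1+5·1=10≤12, 1·1+4·1=5≤27, objective 13.
(s,t)=(0,1): 5·0+5·1=5≤12, 1·0+4·1=4≤27, objective 8.
Maximum is 16 at (s,t)=(0,2).

16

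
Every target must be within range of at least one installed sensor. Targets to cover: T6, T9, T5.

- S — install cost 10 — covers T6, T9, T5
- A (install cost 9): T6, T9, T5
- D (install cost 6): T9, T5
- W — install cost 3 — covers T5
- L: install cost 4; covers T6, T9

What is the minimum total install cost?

This is a weighted set-cover instance.
Choose W and L: together they cover T6, T9, T5 — every target.
Total install cost: 3 + 4 = 7.
No cover costs less than 7.

7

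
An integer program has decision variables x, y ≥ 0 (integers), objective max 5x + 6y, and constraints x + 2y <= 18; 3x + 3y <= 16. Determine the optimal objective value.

Relaxing integrality, the LP optimum is 32.00 at (x,y) = (0, 5.33), which is not an integer point.
(x,y)=(0,5): 1·0+2·5=10≤18, 3·0+3·5=15≤16, objective 30.
(x,y)=(1,4): 1·1+2·4=9≤18, 3·1+3·4=15≤16, objective 29.
Maximum is 30 at (x,y)=(0,5).

30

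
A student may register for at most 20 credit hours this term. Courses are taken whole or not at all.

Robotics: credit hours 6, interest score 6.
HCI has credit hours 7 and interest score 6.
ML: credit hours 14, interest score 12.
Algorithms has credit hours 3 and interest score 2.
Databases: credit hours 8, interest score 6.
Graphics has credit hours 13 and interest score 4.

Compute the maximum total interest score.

Take Robotics and ML: credit hours 6 + 14 = 20 ≤ 20, interest score 6 + 12 = 18.
No other feasible combination does better.

18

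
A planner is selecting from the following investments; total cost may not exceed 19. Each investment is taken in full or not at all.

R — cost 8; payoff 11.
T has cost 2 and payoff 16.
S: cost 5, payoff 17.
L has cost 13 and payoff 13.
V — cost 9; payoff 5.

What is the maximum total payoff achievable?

Take R, T, and S: cost 8 + 2 + 5 = 15 ≤ 19, payoff 11 + 16 + 17 = 44.
No other feasible combination does better.

44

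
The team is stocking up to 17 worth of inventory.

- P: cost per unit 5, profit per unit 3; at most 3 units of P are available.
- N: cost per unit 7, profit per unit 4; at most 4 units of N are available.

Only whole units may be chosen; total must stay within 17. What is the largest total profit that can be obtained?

10

P has the best ratio (3/5); taking only P gives at most 3×3 = 9 (stopped by the cost limit).
Mixing does better — 2×P and 1×N: cost 17 ≤ 17, profit 2·3 + 1·4 = 10.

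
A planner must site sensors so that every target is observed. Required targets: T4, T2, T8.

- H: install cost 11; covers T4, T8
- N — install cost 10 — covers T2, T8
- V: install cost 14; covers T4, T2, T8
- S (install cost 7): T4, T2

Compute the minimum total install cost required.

14

The greedy cost-per-new-target heuristic would pick S and N for 17, but a cheaper cover exists.
V alone covers T4, T2, T8 — every target.
Total install cost: 14.
No cover costs less than 14.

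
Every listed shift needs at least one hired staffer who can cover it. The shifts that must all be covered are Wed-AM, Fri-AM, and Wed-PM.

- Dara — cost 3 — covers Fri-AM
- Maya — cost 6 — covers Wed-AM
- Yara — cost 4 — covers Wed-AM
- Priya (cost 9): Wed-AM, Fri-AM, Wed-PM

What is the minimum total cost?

This is an integer covering problem.
Priya alone covers Wed-AM, Fri-AM, Wed-PM — every shift.
Total cost: 9.

9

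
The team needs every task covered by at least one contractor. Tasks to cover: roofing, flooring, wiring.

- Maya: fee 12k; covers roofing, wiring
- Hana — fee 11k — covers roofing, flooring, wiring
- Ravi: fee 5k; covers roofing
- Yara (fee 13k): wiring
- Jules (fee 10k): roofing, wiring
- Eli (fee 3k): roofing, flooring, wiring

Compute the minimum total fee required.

3

Eli alone covers roofing, flooring, wiring — every task.
Total fee: 3.
No cover costs less than 3.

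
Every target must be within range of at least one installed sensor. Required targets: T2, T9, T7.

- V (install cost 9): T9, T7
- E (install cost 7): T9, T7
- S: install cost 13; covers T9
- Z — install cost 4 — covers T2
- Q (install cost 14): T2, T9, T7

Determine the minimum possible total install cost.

Choose E and Z: together they cover T2, T9, T7 — every target.
Total install cost: 7 + 4 = 11.

11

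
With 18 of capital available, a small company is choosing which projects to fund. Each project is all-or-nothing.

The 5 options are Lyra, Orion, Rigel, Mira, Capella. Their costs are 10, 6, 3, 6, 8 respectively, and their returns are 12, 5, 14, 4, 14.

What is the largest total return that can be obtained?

33

Take Orion, Rigel, and Capella: cost 6 + 3 + 8 = 17 ≤ 18, return 5 + 14 + 14 = 33.
No other feasible combination does better.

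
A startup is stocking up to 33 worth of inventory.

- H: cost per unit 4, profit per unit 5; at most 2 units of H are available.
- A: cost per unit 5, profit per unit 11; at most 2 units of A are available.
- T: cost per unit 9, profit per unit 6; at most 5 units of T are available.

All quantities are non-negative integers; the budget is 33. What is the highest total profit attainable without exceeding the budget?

A has the best ratio (11/5); taking only A gives at most 2×11 = 22 (stopped by the supply cap of 2).
Mixing does better — 1×H, 2×A, and 2×T: cost 32 ≤ 33, profit 1·5 + 2·11 + 2·6 = 39.

39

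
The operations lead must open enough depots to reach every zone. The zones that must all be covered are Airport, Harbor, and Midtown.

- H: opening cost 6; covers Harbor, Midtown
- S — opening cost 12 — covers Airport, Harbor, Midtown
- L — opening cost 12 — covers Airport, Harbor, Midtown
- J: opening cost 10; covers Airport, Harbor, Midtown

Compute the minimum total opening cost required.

10

The greedy cost-per-new-zone heuristic would pick H and J for 16, but a cheaper cover exists.
J alone covers Airport, Harbor, Midtown — every zone.
Total opening cost: 10.
No cover costs less than 10.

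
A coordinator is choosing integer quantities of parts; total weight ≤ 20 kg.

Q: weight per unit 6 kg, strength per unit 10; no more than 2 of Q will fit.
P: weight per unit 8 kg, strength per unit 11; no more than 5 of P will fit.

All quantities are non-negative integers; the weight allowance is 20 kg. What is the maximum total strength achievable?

31

2×P: weight 16 ≤ 20, strength 2·11 = 22.
2×Q and 1×P: weight 20 ≤ 20, strength 2·10 + 1·11 = 31.
Best is 31.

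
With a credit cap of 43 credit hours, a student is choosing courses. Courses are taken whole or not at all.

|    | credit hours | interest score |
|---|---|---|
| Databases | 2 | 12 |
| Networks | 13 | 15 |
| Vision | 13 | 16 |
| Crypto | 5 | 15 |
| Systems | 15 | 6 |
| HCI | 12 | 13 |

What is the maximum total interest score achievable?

Allowing fractional choices, the relaxed optimum would be about 68.8, but courses are indivisible.
Databases + Vision + Crypto + HCI: credit hours 2 + 13 + 5 + 12 = 32 ≤ 43, interest score 12 + 16 + 15 + 13 = 56.
Databases + Networks + Vision + Crypto: credit hours 2 + 13 + 13 + 5 = 33 ≤ 43, interest score 12 + 15 + 16 + 15 = 58.
Networks + Vision + Crypto + HCI: credit hours 13 + 13 + 5 + 12 = 43 ≤ 43, interest score 15 + 16 + 15 + 13 = 59.
Best is Networks, Vision, Crypto, and HCI with total interest score 59.

59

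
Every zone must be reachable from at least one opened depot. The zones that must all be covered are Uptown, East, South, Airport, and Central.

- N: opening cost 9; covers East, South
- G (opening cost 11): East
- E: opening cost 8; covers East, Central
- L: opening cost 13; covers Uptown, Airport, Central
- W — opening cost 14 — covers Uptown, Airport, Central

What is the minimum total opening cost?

The greedy cost-per-new-zone heuristic would pick E, L, and N for 30, but a cheaper cover exists.
Choose N and L: together they cover Uptown, East, South, Airport, Central — every zone.
Total opening cost: 9 + 13 = 22.
No cover costs less than 22.

22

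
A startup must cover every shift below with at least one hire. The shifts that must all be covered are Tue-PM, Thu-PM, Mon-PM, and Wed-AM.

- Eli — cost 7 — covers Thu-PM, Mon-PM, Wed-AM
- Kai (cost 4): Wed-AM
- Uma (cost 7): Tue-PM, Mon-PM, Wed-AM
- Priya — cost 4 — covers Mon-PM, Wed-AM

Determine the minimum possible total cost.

Choose Eli and Uma: together they cover Tue-PM, Thu-PM, Mon-PM, Wed-AM — every shift.
Total cost: 7 + 7 = 14.

14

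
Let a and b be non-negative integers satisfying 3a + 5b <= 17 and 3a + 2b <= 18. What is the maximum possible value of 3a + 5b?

17

(a,b)=(4,1): 3·4+5·1=17≤17, 3·4+2·1=14≤18, objective 17.
(a,b)=(5,0): 3·5+5·0=15≤17, 3·5+2·0=15≤18, objective 15.
(a,b)=(3,1): 3·3+5·1=14≤17, 3·3+2·1=11≤18, objective 14.
No feasible integer point exceeds 17.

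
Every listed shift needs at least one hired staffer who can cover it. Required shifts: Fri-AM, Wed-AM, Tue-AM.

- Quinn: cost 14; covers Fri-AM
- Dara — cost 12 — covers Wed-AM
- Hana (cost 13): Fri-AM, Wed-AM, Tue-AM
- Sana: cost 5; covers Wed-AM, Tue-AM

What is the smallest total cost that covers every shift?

13

Hana alone covers Fri-AM, Wed-AM, Tue-AM — every shift.
Total cost: 13.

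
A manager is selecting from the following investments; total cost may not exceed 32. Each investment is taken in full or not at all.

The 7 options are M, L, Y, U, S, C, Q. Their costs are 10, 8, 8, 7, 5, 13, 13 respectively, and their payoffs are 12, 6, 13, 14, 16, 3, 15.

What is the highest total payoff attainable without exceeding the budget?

55

Allowing fractional choices, the relaxed optimum would be about 57.3, but investments are indivisible.
L + Y + U + S: cost 8 + 8 + 7 + 5 = 28 ≤ 32, payoff 6 + 13 + 14 + 16 = 49.
M + Y + U + S: cost 10 + 8 + 7 + 5 = 30 ≤ 32, payoff 12 + 13 + 14 + 16 = 55.
M + L + U + S: cost 10 + 8 + 7 + 5 = 30 ≤ 32, payoff 12 + 6 + 14 + 16 = 48.
Best is M, Y, U, and S with total payoff 55.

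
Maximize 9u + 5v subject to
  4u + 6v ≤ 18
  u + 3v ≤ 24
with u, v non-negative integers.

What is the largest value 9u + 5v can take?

36

The continuous relaxation peaks at (4.5, 0) with value 40.50; rounding to a feasible lattice point costs some objective.
(u,v)=(4,0) is feasible, giving 36.
(u,v)=(3,1) is feasible, giving 32.
(u,v)=(3,0) is feasible, giving 27.
The best lattice point is (4,0), giving 36.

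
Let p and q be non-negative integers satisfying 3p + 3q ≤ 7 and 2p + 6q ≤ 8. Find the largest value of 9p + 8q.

Relaxing integrality, the LP optimum is 21.00 at (p,q) = (2.33, 0), which is not an integer point.
(p,q)=(2,0): 3·2+3·0=6≤7, 2·2+6·0=4≤8, objective 18.
(p,q)=(1,1): 3·1+3·1=6≤7, 2·1+6·1=8≤8, objective 17.
The best lattice point is (2,0), giving 18.

18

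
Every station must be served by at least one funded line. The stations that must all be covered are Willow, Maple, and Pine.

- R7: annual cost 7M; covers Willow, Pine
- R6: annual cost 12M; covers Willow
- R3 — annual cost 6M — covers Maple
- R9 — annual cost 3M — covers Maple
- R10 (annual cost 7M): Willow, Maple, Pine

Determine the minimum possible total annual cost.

R10 alone covers Willow, Maple, Pine — every station.
Total annual cost: 7.
No cover costs less than 7.

7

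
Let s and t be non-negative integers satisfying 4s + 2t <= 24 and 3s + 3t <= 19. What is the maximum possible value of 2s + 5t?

30

Relaxing integrality, the LP optimum is 31.67 at (s,t) = (0, 6.33), which is not an integer point.
(s,t)=(0,6): 4·0+2·6=12≤24, 3·0+3·6=18≤19, objective 30.
(s,t)=(1,5): 4·1+2·5=14≤24, 3·1+3·5=18≤19, objective 27.
Maximum is 30 at (s,t)=(0,6).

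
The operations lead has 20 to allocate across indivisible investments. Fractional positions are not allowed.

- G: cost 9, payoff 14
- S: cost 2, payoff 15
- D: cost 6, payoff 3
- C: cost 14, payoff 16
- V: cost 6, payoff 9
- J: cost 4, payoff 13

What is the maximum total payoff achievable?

Allowing fractional choices, the relaxed optimum would be about 49.5, but investments are indivisible.
S + C + J: cost 2 + 14 + 4 = 20 ≤ 20, payoff 15 + 16 + 13 = 44.
G + S + J: cost 9 + 2 + 4 = 15 ≤ 20, payoff 14 + 15 + 13 = 42.
S + D + V + J: cost 2 + 6 + 6 + 4 = 18 ≤ 20, payoff 15 + 3 + 9 + 13 = 40.
Best is S, C, and J with total payoff 44.

44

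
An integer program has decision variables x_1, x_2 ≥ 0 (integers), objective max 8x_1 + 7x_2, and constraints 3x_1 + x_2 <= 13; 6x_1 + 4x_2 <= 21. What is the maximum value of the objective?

(x_1,x_2)=(0,5) is feasible, giving 35.
(x_1,x_2)=(0,4) is feasible, giving 28.
No feasible integer point exceeds 35.

35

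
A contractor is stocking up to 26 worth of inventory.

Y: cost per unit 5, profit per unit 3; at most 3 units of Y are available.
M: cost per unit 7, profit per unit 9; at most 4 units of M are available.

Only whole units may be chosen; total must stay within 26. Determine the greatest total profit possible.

30

This is a bounded integer knapsack.
3×M: cost 21 ≤ 26, profit 3·9 = 27.
1×Y and 3×M: cost 26 ≤ 26, profit 1·3 + 3·9 = 30.
Best is 30.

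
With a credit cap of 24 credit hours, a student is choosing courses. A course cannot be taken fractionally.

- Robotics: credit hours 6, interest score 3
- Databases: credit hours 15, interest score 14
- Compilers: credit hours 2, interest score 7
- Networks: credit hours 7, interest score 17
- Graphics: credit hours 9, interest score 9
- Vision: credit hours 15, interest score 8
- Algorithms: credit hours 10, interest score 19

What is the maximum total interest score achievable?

43

Take Compilers, Networks, and Algorithms: credit hours 2 + 7 + 10 = 19 ≤ 24, interest score 7 + 17 + 19 = 43.
No other feasible combination does better.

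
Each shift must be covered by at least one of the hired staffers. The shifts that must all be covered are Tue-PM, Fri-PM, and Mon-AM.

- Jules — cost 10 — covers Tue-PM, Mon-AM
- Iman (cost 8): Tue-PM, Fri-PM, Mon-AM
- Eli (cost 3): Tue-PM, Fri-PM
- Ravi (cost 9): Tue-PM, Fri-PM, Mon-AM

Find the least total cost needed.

8

This is a weighted set-cover instance.
The greedy cost-per-new-shift heuristic would pick Eli and Iman for 11, but a cheaper cover exists.
Iman alone covers Tue-PM, Fri-PM, Mon-AM — every shift.
Total cost: 8.
No cover costs less than 8.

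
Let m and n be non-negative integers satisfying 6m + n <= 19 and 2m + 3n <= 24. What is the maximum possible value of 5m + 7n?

56

Relaxing integrality, the LP optimum is 56.69 at (m,n) = (2.06, 6.62), which is not an integer point.
(m,n)=(0,8): 6·0+1·8=8≤19, 2·0+3·8=24≤24, objective 56.
(m,n)=(1,7): 6·1+1·7=13≤19, 2·1+3·7=23≤24, objective 54.
(m,n)=(2,6): 6·2+1·6=18≤19, 2·2+3·6=22≤24, objective 52.
The best lattice point is (0,8), giving 56.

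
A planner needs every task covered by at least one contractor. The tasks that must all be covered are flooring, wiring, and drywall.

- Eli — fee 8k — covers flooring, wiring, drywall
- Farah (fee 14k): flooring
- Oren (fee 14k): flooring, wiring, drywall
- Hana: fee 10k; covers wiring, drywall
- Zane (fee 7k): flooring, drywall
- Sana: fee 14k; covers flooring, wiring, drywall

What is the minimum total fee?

Eli alone covers flooring, wiring, drywall — every task.
Total fee: 8.
No cover costs less than 8.

8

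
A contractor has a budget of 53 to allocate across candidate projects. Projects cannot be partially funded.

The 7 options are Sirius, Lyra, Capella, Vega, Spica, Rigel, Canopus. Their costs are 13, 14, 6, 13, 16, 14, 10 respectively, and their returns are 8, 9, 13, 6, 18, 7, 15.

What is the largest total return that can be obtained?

Capella + Spica + Rigel + Canopus: cost 6 + 16 + 14 + 10 = 46 ≤ 53, return 13 + 18 + 7 + 15 = 53.
Sirius + Capella + Spica + Canopus: cost 13 + 6 + 16 + 10 = 45 ≤ 53, return 8 + 13 + 18 + 15 = 54.
Lyra + Capella + Spica + Canopus: cost 14 + 6 + 16 + 10 = 46 ≤ 53, return 9 + 13 + 18 + 15 = 55.
Best is Lyra, Capella, Spica, and Canopus with total return 55.

55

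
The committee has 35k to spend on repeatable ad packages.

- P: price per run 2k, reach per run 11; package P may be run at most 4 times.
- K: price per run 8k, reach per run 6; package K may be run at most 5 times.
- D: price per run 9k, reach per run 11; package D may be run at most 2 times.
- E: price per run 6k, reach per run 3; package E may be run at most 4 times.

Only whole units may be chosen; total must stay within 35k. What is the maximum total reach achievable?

P has the best ratio (11/2); taking only P gives at most 4×11 = 44 (stopped by the supply cap of 4).
Mixing does better — 4×P, 1×K, and 2×D: price 34 ≤ 35, reach 4·11 + 1·6 + 2·11 = 72.

72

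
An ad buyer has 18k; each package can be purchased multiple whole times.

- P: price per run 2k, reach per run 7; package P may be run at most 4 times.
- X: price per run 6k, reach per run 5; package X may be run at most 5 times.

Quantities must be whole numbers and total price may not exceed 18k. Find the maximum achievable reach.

33

Take 4×P and 1×X: price 14 ≤ 18, reach 4·7 + 1·5 = 33.
P has the best ratio (7/2) and is taken to its limit of 4; remaining capacity is filled optimally with the others.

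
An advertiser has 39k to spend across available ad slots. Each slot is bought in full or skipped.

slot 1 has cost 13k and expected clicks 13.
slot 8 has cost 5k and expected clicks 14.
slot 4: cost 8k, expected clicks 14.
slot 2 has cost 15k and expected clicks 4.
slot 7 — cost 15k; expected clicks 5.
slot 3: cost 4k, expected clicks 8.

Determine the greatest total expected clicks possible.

This is a 0-1 knapsack instance.
Allowing fractional choices, the relaxed optimum would be about 52.0, but ad slots are indivisible.
slot 8 + slot 4 + slot 7 + slot 3: cost 5 + 8 + 15 + 4 = 32 ≤ 39, expected clicks 14 + 14 + 5 + 8 = 41.
slot 1 + slot 8 + slot 4: cost 13 + 5 + 8 = 26 ≤ 39, expected clicks 13 + 14 + 14 = 41.
slot 1 + slot 8 + slot 4 + slot 3: cost 13 + 5 + 8 + 4 = 30 ≤ 39, expected clicks 13 + 14 + 14 + 8 = 49.
Best is slot 1, slot 8, slot 4, and slot 3 with total expected clicks 49.

49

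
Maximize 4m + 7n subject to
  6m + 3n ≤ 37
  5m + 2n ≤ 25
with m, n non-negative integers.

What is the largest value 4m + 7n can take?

84

The continuous relaxation peaks at (0, 12.3) with value 86.33; rounding to a feasible lattice point costs some objective.
(m,n)=(0,12): 6·0+3·12=36≤37, 5·0+2·12=24≤25, objective 84.
(m,n)=(0,11): 6·0+3·11=33≤37, 5·0+2·11=22≤25, objective 77.
No feasible integer point exceeds 84.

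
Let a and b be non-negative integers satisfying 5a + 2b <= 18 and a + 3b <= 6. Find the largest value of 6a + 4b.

(a,b)=(3,1): 5·3+2·1=17≤18, 1·3+3·1=6≤6, objective 22.
(a,b)=(3,0): 5·3+2·0=15≤18, 1·3+3·0=3≤6, objective 18.
(a,b)=(2,1): 5·2+2·1=12≤18, 1·2+3·1=5≤6, objective 16.
Maximum is 22 at (a,b)=(3,1).

22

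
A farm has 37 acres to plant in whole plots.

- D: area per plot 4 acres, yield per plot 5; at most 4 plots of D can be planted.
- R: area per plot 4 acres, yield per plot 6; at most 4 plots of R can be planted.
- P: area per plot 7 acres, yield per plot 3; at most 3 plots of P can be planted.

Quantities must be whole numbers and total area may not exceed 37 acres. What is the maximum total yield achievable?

44

This is a bounded integer knapsack.
4×D and 4×R: area 32 ≤ 37, yield 4·5 + 4·6 = 44.
3×D, 4×R, and 1×P: area 35 ≤ 37, yield 3·5 + 4·6 + 1·3 = 42.
Best is 44.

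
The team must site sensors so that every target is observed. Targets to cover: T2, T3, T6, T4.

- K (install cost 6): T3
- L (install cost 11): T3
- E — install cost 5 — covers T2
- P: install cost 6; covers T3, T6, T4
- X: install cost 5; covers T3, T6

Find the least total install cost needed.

This is a weighted set-cover instance.
Choose E and P: together they cover T2, T3, T6, T4 — every target.
Total install cost: 5 + 6 = 11.

11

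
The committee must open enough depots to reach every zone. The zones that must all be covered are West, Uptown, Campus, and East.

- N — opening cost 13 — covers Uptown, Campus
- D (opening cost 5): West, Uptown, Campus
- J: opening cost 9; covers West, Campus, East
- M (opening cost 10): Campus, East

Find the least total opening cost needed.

14

Choose D and J: together they cover West, Uptown, Campus, East — every zone.
Total opening cost: 5 + 9 = 14.
No cover costs less than 14.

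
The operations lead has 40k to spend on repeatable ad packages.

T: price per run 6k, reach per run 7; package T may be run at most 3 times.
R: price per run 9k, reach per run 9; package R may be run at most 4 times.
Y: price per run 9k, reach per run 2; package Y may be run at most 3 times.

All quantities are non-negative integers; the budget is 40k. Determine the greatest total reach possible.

T has the best ratio (7/6); taking only T gives at most 3×7 = 21 (stopped by the supply cap of 3).
Mixing does better — 2×T and 3×R: price 39 ≤ 40, reach 2·7 + 3·9 = 41.

41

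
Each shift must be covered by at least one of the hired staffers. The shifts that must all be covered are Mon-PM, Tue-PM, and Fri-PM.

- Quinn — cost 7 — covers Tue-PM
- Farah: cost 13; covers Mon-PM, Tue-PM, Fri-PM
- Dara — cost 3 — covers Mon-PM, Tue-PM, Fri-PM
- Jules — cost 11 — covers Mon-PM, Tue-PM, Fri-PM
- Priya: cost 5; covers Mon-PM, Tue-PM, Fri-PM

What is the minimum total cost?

Dara alone covers Mon-PM, Tue-PM, Fri-PM — every shift.
Total cost: 3.
No cover costs less than 3.

3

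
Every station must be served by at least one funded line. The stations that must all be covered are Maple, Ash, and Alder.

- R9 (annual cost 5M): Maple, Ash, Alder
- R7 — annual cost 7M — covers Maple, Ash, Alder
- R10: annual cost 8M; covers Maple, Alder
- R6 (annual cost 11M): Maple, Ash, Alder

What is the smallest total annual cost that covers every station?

R9 alone covers Maple, Ash, Alder — every station.
Total annual cost: 5.
No cover costs less than 5.

5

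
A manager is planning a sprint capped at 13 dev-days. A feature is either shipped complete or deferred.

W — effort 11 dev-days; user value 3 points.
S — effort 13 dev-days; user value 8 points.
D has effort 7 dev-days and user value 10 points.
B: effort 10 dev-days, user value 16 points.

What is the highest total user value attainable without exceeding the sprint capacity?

This is an integer program with binary decision variables.
B: effort 10 ≤ 13, user value 16.
S: effort 13 ≤ 13, user value 8.
D: effort 7 ≤ 13, user value 10.
Best is B with total user value 16.

16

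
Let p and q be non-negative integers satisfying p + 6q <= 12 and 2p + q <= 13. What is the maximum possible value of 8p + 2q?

50

(p,q)=(6,1) is feasible, giving 50.
(p,q)=(6,0) is feasible, giving 48.
(p,q)=(5,1) is feasible, giving 42.
Maximum is 50 at (p,q)=(6,1).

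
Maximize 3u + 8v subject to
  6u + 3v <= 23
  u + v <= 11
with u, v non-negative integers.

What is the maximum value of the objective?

Relaxing integrality, the LP optimum is 61.33 at (u,v) = (0, 7.67), which is not an integer point.
(u,v)=(0,7): 6·0+3·7=21≤23, 1·0+1·7=7≤11, objective 56.
(u,v)=(0,6): 6·0+3·6=18≤23, 1·0+1·6=6≤11, objective 48.
No feasible integer point exceeds 56.

56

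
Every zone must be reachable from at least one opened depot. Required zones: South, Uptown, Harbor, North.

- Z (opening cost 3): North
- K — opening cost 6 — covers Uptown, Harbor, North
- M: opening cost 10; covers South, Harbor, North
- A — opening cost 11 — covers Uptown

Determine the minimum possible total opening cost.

16

Choose K and M: together they cover South, Uptown, Harbor, North — every zone.
Total opening cost: 6 + 10 = 16.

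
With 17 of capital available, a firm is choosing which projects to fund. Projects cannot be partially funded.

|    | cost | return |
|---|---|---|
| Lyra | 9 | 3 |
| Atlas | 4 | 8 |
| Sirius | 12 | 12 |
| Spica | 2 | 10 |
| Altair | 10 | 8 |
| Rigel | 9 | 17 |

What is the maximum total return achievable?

35

Take Atlas, Spica, and Rigel: cost 4 + 2 + 9 = 15 ≤ 17, return 8 + 10 + 17 = 35.
No other feasible combination does better.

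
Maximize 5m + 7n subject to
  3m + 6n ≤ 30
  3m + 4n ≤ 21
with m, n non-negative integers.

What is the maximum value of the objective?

36

(m,n)=(3,3): 3·3+6·3=27≤30, 3·3+4·3=21≤21, objective 36.
(m,n)=(0,5): 3·0+6·5=30≤30, 3·0+4·5=20≤21, objective 35.
(m,n)=(4,2): 3·4+6·2=24≤30, 3·4+4·2=20≤21, objective 34.
The best lattice point is (3,3), giving 36.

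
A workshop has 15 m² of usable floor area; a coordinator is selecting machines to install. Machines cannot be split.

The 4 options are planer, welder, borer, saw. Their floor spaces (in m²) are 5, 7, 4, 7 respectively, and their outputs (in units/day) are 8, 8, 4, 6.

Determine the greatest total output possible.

Allowing fractional choices, the relaxed optimum would be about 19.0, but machines are indivisible.
welder + saw: floor space 7 + 7 = 14 ≤ 15, output 8 + 6 = 14.
planer + welder: floor space 5 + 7 = 12 ≤ 15, output 8 + 8 = 16.
planer + saw: floor space 5 + 7 = 12 ≤ 15, output 8 + 6 = 14.
Best is planer and welder with total output 16.

16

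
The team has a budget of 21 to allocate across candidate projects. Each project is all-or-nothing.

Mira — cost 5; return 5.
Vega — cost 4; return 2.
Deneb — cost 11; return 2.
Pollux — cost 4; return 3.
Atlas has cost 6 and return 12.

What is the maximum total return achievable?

Mira + Pollux + Atlas: cost 5 + 4 + 6 = 15 ≤ 21, return 5 + 3 + 12 = 20.
Mira + Vega + Atlas: cost 5 + 4 + 6 = 15 ≤ 21, return 5 + 2 + 12 = 19.
Mira + Vega + Pollux + Atlas: cost 5 + 4 + 4 + 6 = 19 ≤ 21, return 5 + 2 + 3 + 12 = 22.
Best is Mira, Vega, Pollux, and Atlas with total return 22.

22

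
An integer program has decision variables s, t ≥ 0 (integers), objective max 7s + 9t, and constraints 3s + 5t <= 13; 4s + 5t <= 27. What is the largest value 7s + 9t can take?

28

(s,t)=(4,0) is feasible, giving 28.
(s,t)=(3,0) is feasible, giving 21.
No feasible integer point exceeds 28.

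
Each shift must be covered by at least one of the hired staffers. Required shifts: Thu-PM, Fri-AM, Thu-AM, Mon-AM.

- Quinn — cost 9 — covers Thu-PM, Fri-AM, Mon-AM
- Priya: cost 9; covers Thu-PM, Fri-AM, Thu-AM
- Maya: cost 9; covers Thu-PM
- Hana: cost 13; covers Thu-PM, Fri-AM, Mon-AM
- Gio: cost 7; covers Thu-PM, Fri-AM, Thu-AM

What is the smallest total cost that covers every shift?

16

Choose Quinn and Gio: together they cover Thu-PM, Fri-AM, Thu-AM, Mon-AM — every shift.
Total cost: 9 + 7 = 16.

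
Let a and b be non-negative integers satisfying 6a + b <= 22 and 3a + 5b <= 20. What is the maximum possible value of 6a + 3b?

24

The continuous relaxation peaks at (3.33, 2) with value 26.00; rounding to a feasible lattice point costs some objective.
(a,b)=(3,2) is feasible, giving 24.
(a,b)=(3,1) is feasible, giving 21.
Maximum is 24 at (a,b)=(3,2).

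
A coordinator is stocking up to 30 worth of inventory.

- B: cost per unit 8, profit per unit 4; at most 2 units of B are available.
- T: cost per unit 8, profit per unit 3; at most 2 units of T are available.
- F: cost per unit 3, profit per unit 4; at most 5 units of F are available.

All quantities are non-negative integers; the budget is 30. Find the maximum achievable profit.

24

Take 1×B and 5×F: cost 23 ≤ 30, profit 1·4 + 5·4 = 24.
F has the best ratio (4/3) and is taken to its limit of 5; remaining capacity is filled optimally with the others.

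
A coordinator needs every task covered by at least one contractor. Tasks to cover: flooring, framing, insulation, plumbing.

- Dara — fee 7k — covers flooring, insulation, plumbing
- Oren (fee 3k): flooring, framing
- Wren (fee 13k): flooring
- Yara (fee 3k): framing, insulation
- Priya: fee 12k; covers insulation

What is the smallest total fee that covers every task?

The greedy cost-per-new-task heuristic would pick Oren, Yara, and Dara for 13, but a cheaper cover exists.
Choose Dara and Oren: together they cover flooring, framing, insulation, plumbing — every task.
Total fee: 7 + 3 = 10.
No cover costs less than 10.

10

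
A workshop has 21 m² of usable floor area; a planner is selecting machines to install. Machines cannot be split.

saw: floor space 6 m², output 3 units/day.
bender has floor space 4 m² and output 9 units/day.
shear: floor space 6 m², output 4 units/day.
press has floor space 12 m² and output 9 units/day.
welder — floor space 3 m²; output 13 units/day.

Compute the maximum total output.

31

Allowing fractional choices, the relaxed optimum would be about 32.3, but machines are indivisible.
saw + bender + shear + welder: floor space 6 + 4 + 6 + 3 = 19 ≤ 21, output 3 + 9 + 4 + 13 = 29.
bender + press + welder: floor space 4 + 12 + 3 = 19 ≤ 21, output 9 + 9 + 13 = 31.
Best is bender, press, and welder with total output 31.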